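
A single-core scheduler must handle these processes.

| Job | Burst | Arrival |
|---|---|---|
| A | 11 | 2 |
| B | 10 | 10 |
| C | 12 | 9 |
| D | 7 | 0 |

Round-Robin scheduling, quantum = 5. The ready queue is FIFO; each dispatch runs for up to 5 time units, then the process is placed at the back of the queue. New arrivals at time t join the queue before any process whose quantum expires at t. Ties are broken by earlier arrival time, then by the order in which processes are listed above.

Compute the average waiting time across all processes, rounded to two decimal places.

Gantt: | D 0-5 | A 5-10 | D 10-12 | C 12-17 | B 17-22 | A 22-27 | C 27-32 | B 32-37 | A 37-38 | C 38-40 |
Completion: A=38  B=37  C=40  D=12
Waiting times: A=25, B=17, C=19, D=5
Average waiting = (25+17+19+5) / 4 = 66/4 = 16.50

16.50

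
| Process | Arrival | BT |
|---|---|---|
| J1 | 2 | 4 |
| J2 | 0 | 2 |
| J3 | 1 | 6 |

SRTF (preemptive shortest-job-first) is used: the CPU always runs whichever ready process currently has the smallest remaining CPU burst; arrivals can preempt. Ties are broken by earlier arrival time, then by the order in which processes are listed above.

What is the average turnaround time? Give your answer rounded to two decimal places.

Gantt: | J2 0-2 | J1 2-6 | J3 6-12 |
Completion: J1=6  J2=2  J3=12
Turnaround (C−A): J1=4  J2=2  J3=11
Turnaround times: J1=4, J2=2, J3=11
Average turnaround = (4+2+11) / 3 = 17/3 = 5.67

5.67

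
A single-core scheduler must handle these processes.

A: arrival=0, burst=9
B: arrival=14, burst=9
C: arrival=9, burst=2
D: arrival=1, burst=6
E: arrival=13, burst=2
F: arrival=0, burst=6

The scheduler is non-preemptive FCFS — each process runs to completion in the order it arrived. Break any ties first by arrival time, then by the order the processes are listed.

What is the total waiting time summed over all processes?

Gantt: | A 0-9 | F 9-15 | D 15-21 | C 21-23 | E 23-25 | B 25-34 |
Completion: A=9  B=34  C=23  D=21  E=25  F=15
Turnaround (C−A): A=9  B=20  C=14  D=20  E=12  F=15
Waiting = turnaround − burst: A=0, B=11, C=12, D=14, E=10, F=9
Total waiting = 0 + 11 + 12 + 14 + 10 + 9 = 56

56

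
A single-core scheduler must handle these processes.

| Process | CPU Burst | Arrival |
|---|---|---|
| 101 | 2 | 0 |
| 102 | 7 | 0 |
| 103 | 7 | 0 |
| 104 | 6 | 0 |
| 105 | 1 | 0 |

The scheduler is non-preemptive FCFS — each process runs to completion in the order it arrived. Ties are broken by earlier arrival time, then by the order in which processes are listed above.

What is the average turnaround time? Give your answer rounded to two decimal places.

14.40

Schedule: | 101 0-2 | 102 2-9 | 103 9-16 | 104 16-22 | 105 22-23 |
Completion: 101=2  102=9  103=16  104=22  105=23
Turnaround (C−A): 101=2  102=9  103=16  104=22  105=23
Turnaround times: 101=2, 102=9, 103=16, 104=22, 105=23
Average turnaround = (2+9+16+22+23) / 5 = 72/5 = 14.40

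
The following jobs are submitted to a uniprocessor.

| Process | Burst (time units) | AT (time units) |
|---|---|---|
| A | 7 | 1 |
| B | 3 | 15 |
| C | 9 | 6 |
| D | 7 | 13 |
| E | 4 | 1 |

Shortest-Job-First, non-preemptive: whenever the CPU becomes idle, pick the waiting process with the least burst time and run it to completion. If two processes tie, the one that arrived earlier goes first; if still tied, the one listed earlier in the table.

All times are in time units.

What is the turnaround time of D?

Gantt: | idle 0-1 | E 1-5 | A 5-12 | C 12-21 | B 21-24 | D 24-31 |
Completion: A=12  B=24  C=21  D=31  E=5
Turnaround (C−A): A=11  B=9  C=15  D=18  E=4
Turnaround(D) = completion − arrival = 31 − 13 = 18

18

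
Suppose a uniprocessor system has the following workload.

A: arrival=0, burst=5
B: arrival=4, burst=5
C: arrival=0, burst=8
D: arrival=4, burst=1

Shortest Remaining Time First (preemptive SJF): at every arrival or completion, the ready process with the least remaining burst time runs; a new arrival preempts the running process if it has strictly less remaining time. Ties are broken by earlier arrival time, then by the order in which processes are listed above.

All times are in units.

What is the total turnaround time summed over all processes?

Schedule: | A 0-5 | D 5-6 | B 6-11 | C 11-19 |
Completion: A=5  B=11  C=19  D=6
Turnaround (C−A): A=5  B=7  C=19  D=2
Turnaround = completion − arrival: A=5, B=7, C=19, D=2
Total turnaround = 5 + 7 + 19 + 2 = 33

33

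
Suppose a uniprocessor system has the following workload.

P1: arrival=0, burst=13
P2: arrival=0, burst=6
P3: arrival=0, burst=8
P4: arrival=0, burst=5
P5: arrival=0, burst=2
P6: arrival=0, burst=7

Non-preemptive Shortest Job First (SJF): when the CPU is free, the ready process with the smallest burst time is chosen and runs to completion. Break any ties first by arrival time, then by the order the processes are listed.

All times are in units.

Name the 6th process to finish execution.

P1

Gantt: | P5 0-2 | P4 2-7 | P2 7-13 | P6 13-20 | P3 20-28 | P1 28-41 |
Completion: P1=41  P2=13  P3=28  P4=7  P5=2  P6=20
Finish order: P5 → P4 → P2 → P6 → P3 → P1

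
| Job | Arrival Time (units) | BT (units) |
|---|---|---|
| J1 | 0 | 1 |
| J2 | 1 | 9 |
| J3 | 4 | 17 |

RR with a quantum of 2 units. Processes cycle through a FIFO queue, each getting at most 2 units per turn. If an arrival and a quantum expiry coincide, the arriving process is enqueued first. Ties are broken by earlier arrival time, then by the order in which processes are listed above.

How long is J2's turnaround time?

15

Gantt: | J1 0-1 | J2 1-5 | J3 5-7 | J2 7-9 | J3 9-11 | J2 11-13 | J3 13-15 | J2 15-16 | J3 16-27 |
Completion: J1=1  J2=16  J3=27
Turnaround(J2) = completion − arrival = 16 − 1 = 15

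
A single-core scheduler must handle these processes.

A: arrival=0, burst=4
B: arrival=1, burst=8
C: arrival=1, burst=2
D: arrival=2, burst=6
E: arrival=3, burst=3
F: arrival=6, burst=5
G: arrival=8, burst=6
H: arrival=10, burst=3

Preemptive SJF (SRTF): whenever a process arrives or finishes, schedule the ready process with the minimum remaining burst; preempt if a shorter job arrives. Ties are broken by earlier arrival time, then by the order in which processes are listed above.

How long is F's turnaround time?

11

Timeline: | A 0-1 | C 1-3 | A 3-6 | E 6-9 | F 9-10 | H 10-13 | F 13-17 | D 17-23 | G 23-29 | B 29-37 |
Completion: A=6  B=37  C=3  D=23  E=9  F=17  G=29  H=13
Turnaround(F) = completion − arrival = 17 − 6 = 11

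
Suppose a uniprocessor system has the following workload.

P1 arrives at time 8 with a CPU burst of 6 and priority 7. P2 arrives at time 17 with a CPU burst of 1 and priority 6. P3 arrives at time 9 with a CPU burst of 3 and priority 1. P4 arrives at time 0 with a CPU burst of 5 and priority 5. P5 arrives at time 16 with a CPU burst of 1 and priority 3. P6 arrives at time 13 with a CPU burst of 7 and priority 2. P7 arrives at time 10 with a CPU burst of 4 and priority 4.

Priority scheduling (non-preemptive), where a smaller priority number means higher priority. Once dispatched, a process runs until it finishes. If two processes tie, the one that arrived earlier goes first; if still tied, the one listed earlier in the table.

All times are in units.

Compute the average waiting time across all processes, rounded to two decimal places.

6.29

Timeline: | P4 0-5 | idle 5-8 | P1 8-14 | P3 14-17 | P6 17-24 | P5 24-25 | P7 25-29 | P2 29-30 |
Completion: P1=14  P2=30  P3=17  P4=5  P5=25  P6=24  P7=29
Turnaround (C−A): P1=6  P2=13  P3=8  P4=5  P5=9  P6=11  P7=19
Waiting times: P1=0, P2=12, P3=5, P4=0, P5=8, P6=4, P7=15
Average waiting = (0+12+5+0+8+4+15) / 7 = 44/7 = 6.29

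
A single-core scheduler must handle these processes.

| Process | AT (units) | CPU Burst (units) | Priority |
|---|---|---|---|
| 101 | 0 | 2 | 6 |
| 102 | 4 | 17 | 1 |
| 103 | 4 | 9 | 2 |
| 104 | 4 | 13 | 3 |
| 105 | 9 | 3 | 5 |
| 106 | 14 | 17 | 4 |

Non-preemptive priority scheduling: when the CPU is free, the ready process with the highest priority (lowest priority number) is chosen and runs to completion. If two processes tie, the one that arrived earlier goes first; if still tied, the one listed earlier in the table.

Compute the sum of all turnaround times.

Schedule: | 101 0-2 | idle 2-4 | 102 4-21 | 103 21-30 | 104 30-43 | 106 43-60 | 105 60-63 |
Completion: 101=2  102=21  103=30  104=43  105=63  106=60
Turnaround (C−A): 101=2  102=17  103=26  104=39  105=54  106=46
Turnaround = completion − arrival: 101=2, 102=17, 103=26, 104=39, 105=54, 106=46
Total turnaround = 2 + 17 + 26 + 39 + 54 + 46 = 184

184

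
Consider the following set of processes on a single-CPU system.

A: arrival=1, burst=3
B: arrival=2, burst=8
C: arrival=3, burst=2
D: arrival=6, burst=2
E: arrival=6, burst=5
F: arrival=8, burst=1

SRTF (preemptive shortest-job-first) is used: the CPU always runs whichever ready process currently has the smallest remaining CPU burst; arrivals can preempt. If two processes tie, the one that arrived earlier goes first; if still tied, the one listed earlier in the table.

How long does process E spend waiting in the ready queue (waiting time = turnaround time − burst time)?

3

Timeline: | idle 0-1 | A 1-4 | C 4-6 | D 6-8 | F 8-9 | E 9-14 | B 14-22 |
Completion: A=4  B=22  C=6  D=8  E=14  F=9
Turnaround (C−A): A=3  B=20  C=3  D=2  E=8  F=1
Waiting(E) = turnaround − burst = 8 − 5 = 3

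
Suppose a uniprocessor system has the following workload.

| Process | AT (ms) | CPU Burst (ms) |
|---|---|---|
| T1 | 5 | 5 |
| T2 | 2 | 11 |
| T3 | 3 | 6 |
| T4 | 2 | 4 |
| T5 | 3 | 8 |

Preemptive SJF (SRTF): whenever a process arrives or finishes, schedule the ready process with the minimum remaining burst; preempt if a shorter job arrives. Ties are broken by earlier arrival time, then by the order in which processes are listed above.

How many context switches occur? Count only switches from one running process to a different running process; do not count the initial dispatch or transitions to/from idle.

4

Timeline: | idle 0-2 | T4 2-6 | T1 6-11 | T3 11-17 | T5 17-25 | T2 25-36 |
Completion: T1=11  T2=36  T3=17  T4=6  T5=25
Turnaround (C−A): T1=6  T2=34  T3=14  T4=4  T5=22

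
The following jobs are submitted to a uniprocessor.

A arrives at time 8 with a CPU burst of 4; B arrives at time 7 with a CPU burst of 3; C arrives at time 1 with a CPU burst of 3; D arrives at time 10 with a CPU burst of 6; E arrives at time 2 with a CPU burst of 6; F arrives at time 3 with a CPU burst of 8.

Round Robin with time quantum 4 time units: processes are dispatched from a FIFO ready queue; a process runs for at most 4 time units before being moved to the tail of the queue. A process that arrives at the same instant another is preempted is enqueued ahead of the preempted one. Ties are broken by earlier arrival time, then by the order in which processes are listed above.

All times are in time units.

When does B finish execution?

Timeline: | idle 0-1 | C 1-4 | E 4-8 | F 8-12 | B 12-15 | A 15-19 | E 19-21 | D 21-25 | F 25-29 | D 29-31 |
Completion: A=19  B=15  C=4  D=31  E=21  F=29

15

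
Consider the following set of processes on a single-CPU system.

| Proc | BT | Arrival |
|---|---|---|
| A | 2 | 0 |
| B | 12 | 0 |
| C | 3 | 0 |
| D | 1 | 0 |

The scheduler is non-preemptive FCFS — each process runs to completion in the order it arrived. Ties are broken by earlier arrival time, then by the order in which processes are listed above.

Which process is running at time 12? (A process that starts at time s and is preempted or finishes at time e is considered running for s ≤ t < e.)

B

Schedule: | A 0-2 | B 2-14 | C 14-17 | D 17-18 |
Completion: A=2  B=14  C=17  D=18
Turnaround (C−A): A=2  B=14  C=17  D=18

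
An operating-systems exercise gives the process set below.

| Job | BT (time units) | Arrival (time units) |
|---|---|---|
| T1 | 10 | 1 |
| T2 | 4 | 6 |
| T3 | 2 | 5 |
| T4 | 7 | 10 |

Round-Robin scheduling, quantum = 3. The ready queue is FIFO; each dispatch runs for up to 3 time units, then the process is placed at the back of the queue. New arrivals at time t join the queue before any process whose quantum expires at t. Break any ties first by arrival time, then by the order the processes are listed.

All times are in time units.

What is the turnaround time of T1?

Schedule: | idle 0-1 | T1 1-7 | T3 7-9 | T2 9-12 | T1 12-15 | T4 15-18 | T2 18-19 | T1 19-20 | T4 20-24 |
Completion: T1=20  T2=19  T3=9  T4=24
Turnaround (C−A): T1=19  T2=13  T3=4  T4=14
Turnaround(T1) = completion − arrival = 20 − 1 = 19

19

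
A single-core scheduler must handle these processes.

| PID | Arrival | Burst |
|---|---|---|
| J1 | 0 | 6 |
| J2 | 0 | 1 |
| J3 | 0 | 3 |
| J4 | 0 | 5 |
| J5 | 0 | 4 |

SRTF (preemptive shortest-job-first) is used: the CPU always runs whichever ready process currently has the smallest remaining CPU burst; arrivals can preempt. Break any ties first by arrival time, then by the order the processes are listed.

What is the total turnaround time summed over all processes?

45

Timeline: | J2 0-1 | J3 1-4 | J5 4-8 | J4 8-13 | J1 13-19 |
Completion: J1=19  J2=1  J3=4  J4=13  J5=8
Turnaround = completion − arrival: J1=19, J2=1, J3=4, J4=13, J5=8
Total turnaround = 19 + 1 + 4 + 13 + 8 = 45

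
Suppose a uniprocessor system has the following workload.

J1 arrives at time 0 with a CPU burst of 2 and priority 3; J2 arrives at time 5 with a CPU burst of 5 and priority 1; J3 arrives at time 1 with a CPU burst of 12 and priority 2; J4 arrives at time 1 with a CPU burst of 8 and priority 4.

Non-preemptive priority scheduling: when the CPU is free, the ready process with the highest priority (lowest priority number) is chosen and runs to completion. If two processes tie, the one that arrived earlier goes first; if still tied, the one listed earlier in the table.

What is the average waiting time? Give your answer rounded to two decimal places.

7.00

Schedule: | J1 0-2 | J3 2-14 | J2 14-19 | J4 19-27 |
Completion: J1=2  J2=19  J3=14  J4=27
Waiting times: J1=0, J2=9, J3=1, J4=18
Average waiting = (0+9+1+18) / 4 = 28/4 = 7.00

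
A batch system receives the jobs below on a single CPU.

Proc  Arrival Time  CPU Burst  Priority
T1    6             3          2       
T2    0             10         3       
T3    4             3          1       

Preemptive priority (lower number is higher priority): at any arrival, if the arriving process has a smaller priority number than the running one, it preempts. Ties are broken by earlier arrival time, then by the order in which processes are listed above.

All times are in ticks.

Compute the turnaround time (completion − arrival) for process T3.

3

Schedule: | T2 0-4 | T3 4-7 | T1 7-10 | T2 10-16 |
Completion: T1=10  T2=16  T3=7
Turnaround (C−A): T1=4  T2=16  T3=3
Turnaround(T3) = completion − arrival = 7 − 4 = 3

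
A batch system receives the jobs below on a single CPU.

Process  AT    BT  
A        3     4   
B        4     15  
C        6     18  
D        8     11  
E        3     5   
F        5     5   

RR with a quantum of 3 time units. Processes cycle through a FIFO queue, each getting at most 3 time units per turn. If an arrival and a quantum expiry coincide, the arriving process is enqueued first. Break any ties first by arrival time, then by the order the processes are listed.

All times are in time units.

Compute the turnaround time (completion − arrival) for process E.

Timeline: | idle 0-3 | A 3-6 | E 6-9 | B 9-12 | F 12-15 | C 15-18 | A 18-19 | D 19-22 | E 22-24 | B 24-27 | F 27-29 | C 29-32 | D 32-35 | B 35-38 | C 38-41 | D 41-44 | B 44-47 | C 47-50 | D 50-52 | B 52-55 | C 55-61 |
Completion: A=19  B=55  C=61  D=52  E=24  F=29
Turnaround (C−A): A=16  B=51  C=55  D=44  E=21  F=24
Turnaround(E) = completion − arrival = 24 − 3 = 21

21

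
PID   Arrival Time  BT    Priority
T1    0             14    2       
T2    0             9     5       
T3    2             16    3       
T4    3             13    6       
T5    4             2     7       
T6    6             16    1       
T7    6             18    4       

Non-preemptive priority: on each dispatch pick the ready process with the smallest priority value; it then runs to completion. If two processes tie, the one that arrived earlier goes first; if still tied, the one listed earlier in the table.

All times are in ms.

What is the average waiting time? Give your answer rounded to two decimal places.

41.71

Schedule: | T1 0-14 | T6 14-30 | T3 30-46 | T7 46-64 | T2 64-73 | T4 73-86 | T5 86-88 |
Completion: T1=14  T2=73  T3=46  T4=86  T5=88  T6=30  T7=64
Waiting times: T1=0, T2=64, T3=28, T4=70, T5=82, T6=8, T7=40
Average waiting = (0+64+28+70+82+8+40) / 7 = 292/7 = 41.71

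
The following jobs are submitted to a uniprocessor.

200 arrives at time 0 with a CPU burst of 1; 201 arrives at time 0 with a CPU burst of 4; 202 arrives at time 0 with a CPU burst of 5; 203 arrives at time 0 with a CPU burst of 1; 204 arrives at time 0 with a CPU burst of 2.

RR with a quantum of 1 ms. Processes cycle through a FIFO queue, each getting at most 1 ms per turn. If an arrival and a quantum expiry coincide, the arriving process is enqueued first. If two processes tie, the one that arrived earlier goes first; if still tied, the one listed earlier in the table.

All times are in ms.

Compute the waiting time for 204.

Timeline: | 200 0-1 | 201 1-2 | 202 2-3 | 203 3-4 | 204 4-5 | 201 5-6 | 202 6-7 | 204 7-8 | 201 8-9 | 202 9-10 | 201 10-11 | 202 11-13 |
Completion: 200=1  201=11  202=13  203=4  204=8
Turnaround (C−A): 200=1  201=11  202=13  203=4  204=8
Waiting(204) = turnaround − burst = 8 − 2 = 6

6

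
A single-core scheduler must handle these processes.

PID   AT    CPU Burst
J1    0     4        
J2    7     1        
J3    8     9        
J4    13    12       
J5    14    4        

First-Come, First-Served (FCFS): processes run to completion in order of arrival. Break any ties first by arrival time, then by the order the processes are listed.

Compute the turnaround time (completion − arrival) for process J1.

4

Gantt: | J1 0-4 | idle 4-7 | J2 7-8 | J3 8-17 | J4 17-29 | J5 29-33 |
Completion: J1=4  J2=8  J3=17  J4=29  J5=33
Turnaround (C−A): J1=4  J2=1  J3=9  J4=16  J5=19
Turnaround(J1) = completion − arrival = 4 − 0 = 4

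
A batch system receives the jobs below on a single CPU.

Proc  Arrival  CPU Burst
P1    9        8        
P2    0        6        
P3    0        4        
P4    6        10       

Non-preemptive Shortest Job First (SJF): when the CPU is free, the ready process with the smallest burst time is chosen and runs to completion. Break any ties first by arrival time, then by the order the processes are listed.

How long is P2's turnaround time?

Gantt: | P3 0-4 | P2 4-10 | P1 10-18 | P4 18-28 |
Completion: P1=18  P2=10  P3=4  P4=28
Turnaround (C−A): P1=9  P2=10  P3=4  P4=22
Turnaround(P2) = completion − arrival = 10 − 0 = 10

10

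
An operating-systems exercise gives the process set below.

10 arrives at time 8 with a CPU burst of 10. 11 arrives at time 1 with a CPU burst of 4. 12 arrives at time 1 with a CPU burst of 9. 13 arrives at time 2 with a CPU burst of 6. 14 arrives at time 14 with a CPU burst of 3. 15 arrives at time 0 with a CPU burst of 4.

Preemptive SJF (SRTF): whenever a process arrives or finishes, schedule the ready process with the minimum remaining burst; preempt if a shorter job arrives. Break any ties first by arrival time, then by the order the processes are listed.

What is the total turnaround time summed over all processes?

79

Gantt: | 15 0-4 | 11 4-8 | 13 8-14 | 14 14-17 | 12 17-26 | 10 26-36 |
Completion: 10=36  11=8  12=26  13=14  14=17  15=4
Turnaround (C−A): 10=28  11=7  12=25  13=12  14=3  15=4
Turnaround = completion − arrival: 10=28, 11=7, 12=25, 13=12, 14=3, 15=4
Total turnaround = 28 + 7 + 25 + 12 + 3 + 4 = 79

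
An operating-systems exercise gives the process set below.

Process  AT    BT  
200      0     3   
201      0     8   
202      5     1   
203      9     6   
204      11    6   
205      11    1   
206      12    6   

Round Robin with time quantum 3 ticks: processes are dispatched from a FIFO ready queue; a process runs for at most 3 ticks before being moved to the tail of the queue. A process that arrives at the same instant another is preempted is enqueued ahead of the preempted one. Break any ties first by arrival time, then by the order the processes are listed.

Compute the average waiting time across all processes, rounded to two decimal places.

Gantt: | 200 0-3 | 201 3-6 | 202 6-7 | 201 7-10 | 203 10-13 | 201 13-15 | 204 15-18 | 205 18-19 | 206 19-22 | 203 22-25 | 204 25-28 | 206 28-31 |
Completion: 200=3  201=15  202=7  203=25  204=28  205=19  206=31
Turnaround (C−A): 200=3  201=15  202=2  203=16  204=17  205=8  206=19
Waiting times: 200=0, 201=7, 202=1, 203=10, 204=11, 205=7, 206=13
Average waiting = (0+7+1+10+11+7+13) / 7 = 49/7 = 7.00

7.00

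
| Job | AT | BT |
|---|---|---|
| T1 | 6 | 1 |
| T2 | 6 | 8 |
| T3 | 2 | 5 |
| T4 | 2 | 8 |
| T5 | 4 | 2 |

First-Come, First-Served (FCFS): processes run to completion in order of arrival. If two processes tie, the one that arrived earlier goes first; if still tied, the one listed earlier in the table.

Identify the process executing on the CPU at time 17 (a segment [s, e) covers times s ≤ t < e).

T1

Gantt: | idle 0-2 | T3 2-7 | T4 7-15 | T5 15-17 | T1 17-18 | T2 18-26 |
Completion: T1=18  T2=26  T3=7  T4=15  T5=17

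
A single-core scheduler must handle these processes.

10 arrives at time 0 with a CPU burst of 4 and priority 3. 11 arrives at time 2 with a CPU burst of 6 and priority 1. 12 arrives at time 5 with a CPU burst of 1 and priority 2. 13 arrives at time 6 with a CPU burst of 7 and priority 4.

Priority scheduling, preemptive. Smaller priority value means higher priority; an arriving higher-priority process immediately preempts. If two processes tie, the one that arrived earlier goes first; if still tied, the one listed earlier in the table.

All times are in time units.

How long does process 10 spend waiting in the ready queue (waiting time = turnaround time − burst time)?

7

Timeline: | 10 0-2 | 11 2-8 | 12 8-9 | 10 9-11 | 13 11-18 |
Completion: 10=11  11=8  12=9  13=18
Waiting(10) = turnaround − burst = 11 − 4 = 7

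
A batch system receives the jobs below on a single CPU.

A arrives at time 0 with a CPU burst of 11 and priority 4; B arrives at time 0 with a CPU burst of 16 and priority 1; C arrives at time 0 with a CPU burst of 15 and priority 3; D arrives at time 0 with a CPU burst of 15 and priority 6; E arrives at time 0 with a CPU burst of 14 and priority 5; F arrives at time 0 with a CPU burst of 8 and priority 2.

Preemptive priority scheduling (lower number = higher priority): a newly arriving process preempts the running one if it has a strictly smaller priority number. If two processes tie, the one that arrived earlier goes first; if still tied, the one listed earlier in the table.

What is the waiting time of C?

24

Timeline: | B 0-16 | F 16-24 | C 24-39 | A 39-50 | E 50-64 | D 64-79 |
Completion: A=50  B=16  C=39  D=79  E=64  F=24
Turnaround (C−A): A=50  B=16  C=39  D=79  E=64  F=24
Waiting(C) = turnaround − burst = 39 − 15 = 24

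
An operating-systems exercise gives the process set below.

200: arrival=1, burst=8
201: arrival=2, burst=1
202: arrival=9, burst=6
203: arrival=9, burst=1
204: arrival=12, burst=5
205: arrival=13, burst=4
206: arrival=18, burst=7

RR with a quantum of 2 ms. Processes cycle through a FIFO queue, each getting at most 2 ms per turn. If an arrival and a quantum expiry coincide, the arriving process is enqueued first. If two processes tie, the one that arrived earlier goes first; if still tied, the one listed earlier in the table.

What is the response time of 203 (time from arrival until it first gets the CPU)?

3

Schedule: | idle 0-1 | 200 1-3 | 201 3-4 | 200 4-10 | 202 10-12 | 203 12-13 | 204 13-15 | 202 15-17 | 205 17-19 | 204 19-21 | 202 21-23 | 206 23-25 | 205 25-27 | 204 27-28 | 206 28-33 |
Completion: 200=10  201=4  202=23  203=13  204=28  205=27  206=33
Turnaround (C−A): 200=9  201=2  202=14  203=4  204=16  205=14  206=15
Response(203) = first start − arrival = 12 − 9 = 3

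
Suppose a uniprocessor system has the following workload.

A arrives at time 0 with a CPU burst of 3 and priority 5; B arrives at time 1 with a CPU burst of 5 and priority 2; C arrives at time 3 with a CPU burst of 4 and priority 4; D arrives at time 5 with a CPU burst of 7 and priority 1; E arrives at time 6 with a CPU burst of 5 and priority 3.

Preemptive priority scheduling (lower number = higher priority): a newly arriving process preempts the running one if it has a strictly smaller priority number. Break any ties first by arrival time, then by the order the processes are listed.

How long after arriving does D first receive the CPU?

Schedule: | A 0-1 | B 1-5 | D 5-12 | B 12-13 | E 13-18 | C 18-22 | A 22-24 |
Completion: A=24  B=13  C=22  D=12  E=18
Turnaround (C−A): A=24  B=12  C=19  D=7  E=12
Response(D) = first start − arrival = 5 − 5 = 0

0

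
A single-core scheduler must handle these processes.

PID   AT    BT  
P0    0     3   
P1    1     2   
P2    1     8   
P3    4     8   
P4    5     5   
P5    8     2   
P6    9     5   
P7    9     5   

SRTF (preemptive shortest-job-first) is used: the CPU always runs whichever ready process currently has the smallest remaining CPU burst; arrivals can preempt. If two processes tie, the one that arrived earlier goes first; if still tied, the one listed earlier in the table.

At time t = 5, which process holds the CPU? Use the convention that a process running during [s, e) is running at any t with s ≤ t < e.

Timeline: | P0 0-3 | P1 3-5 | P4 5-10 | P5 10-12 | P6 12-17 | P7 17-22 | P2 22-30 | P3 30-38 |
Completion: P0=3  P1=5  P2=30  P3=38  P4=10  P5=12  P6=17  P7=22
Turnaround (C−A): P0=3  P1=4  P2=29  P3=34  P4=5  P5=4  P6=8  P7=13

P4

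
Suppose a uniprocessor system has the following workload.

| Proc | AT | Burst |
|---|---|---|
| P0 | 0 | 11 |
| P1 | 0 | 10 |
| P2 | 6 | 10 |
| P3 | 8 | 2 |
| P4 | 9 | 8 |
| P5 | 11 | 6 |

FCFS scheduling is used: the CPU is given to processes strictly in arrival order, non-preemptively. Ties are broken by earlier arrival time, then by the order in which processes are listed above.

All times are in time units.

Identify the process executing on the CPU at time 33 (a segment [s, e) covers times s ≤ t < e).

Timeline: | P0 0-11 | P1 11-21 | P2 21-31 | P3 31-33 | P4 33-41 | P5 41-47 |
Completion: P0=11  P1=21  P2=31  P3=33  P4=41  P5=47

P4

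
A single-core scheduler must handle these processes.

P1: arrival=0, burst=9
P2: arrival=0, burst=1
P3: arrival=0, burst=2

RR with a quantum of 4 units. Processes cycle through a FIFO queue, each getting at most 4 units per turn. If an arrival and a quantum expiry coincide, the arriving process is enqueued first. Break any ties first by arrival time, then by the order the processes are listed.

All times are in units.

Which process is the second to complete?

P3

Timeline: | P1 0-4 | P2 4-5 | P3 5-7 | P1 7-12 |
Completion: P1=12  P2=5  P3=7
Turnaround (C−A): P1=12  P2=5  P3=7
Finish order: P2 → P3 → P1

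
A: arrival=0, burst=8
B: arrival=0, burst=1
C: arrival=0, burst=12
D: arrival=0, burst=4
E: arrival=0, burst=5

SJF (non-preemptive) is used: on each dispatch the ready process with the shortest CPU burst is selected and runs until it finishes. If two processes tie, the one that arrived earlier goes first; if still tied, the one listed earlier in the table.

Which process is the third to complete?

Timeline: | B 0-1 | D 1-5 | E 5-10 | A 10-18 | C 18-30 |
Completion: A=18  B=1  C=30  D=5  E=10
Turnaround (C−A): A=18  B=1  C=30  D=5  E=10
Finish order: B → D → E → A → C

E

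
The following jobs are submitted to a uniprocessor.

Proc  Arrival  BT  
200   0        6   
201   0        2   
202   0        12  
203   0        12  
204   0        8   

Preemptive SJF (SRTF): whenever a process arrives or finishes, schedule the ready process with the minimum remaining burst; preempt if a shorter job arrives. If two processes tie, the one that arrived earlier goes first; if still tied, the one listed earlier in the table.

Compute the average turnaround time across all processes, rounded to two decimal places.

Schedule: | 201 0-2 | 200 2-8 | 204 8-16 | 202 16-28 | 203 28-40 |
Completion: 200=8  201=2  202=28  203=40  204=16
Turnaround (C−A): 200=8  201=2  202=28  203=40  204=16
Turnaround times: 200=8, 201=2, 202=28, 203=40, 204=16
Average turnaround = (8+2+28+40+16) / 5 = 94/5 = 18.80

18.80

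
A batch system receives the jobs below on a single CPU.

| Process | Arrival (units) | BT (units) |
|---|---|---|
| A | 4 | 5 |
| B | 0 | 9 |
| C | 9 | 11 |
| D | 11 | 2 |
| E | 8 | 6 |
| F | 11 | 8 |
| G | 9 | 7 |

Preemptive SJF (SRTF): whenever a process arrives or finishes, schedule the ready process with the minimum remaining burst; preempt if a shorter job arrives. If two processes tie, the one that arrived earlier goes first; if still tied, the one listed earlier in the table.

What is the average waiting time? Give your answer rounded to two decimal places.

10.57

Gantt: | B 0-9 | A 9-11 | D 11-13 | A 13-16 | E 16-22 | G 22-29 | F 29-37 | C 37-48 |
Completion: A=16  B=9  C=48  D=13  E=22  F=37  G=29
Turnaround (C−A): A=12  B=9  C=39  D=2  E=14  F=26  G=20
Waiting times: A=7, B=0, C=28, D=0, E=8, F=18, G=13
Average waiting = (7+0+28+0+8+18+13) / 7 = 74/7 = 10.57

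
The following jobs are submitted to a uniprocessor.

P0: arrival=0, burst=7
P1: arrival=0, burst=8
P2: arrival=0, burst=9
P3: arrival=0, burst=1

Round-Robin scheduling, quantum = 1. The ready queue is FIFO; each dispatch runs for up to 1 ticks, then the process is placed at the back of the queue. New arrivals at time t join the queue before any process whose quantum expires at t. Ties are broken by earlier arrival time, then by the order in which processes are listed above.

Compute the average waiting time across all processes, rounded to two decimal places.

Schedule: | P0 0-1 | P1 1-2 | P2 2-3 | P3 3-4 | P0 4-5 | P1 5-6 | P2 6-7 | P0 7-8 | P1 8-9 | P2 9-10 | P0 10-11 | P1 11-12 | P2 12-13 | P0 13-14 | P1 14-15 | P2 15-16 | P0 16-17 | P1 17-18 | P2 18-19 | P0 19-20 | P1 20-21 | P2 21-22 | P1 22-23 | P2 23-25 |
Completion: P0=20  P1=23  P2=25  P3=4
Turnaround (C−A): P0=20  P1=23  P2=25  P3=4
Waiting times: P0=13, P1=15, P2=16, P3=3
Average waiting = (13+15+16+3) / 4 = 47/4 = 11.75

11.75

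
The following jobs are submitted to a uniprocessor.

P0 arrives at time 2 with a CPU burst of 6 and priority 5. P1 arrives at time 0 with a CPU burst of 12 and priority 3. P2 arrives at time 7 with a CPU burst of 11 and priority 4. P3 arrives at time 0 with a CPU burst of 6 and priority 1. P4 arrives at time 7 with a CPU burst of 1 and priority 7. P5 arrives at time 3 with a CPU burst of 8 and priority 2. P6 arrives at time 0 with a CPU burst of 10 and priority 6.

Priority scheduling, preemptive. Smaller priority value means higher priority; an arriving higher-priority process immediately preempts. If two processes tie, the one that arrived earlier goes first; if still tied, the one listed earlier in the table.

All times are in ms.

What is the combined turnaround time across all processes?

Timeline: | P3 0-6 | P5 6-14 | P1 14-26 | P2 26-37 | P0 37-43 | P6 43-53 | P4 53-54 |
Completion: P0=43  P1=26  P2=37  P3=6  P4=54  P5=14  P6=53
Turnaround = completion − arrival: P0=41, P1=26, P2=30, P3=6, P4=47, P5=11, P6=53
Total turnaround = 41 + 26 + 30 + 6 + 47 + 11 + 53 = 214

214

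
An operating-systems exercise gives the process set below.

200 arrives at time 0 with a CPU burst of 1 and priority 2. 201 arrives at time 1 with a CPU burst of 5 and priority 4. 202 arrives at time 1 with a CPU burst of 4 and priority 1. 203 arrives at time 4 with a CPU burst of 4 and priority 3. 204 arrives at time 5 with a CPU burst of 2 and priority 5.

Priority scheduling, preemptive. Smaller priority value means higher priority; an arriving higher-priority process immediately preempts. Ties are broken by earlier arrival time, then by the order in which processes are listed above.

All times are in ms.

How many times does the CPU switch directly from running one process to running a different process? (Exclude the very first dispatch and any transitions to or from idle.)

Gantt: | 200 0-1 | 202 1-5 | 203 5-9 | 201 9-14 | 204 14-16 |
Completion: 200=1  201=14  202=5  203=9  204=16
Turnaround (C−A): 200=1  201=13  202=4  203=5  204=11

4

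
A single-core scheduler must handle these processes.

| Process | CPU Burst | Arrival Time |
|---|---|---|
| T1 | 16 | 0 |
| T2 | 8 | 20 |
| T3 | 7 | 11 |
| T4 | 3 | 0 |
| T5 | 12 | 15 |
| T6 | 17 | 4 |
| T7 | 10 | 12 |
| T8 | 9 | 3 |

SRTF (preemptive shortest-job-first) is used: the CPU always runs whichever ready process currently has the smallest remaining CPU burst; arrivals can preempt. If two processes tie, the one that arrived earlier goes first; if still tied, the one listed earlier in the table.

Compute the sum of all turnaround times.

230

Timeline: | T4 0-3 | T8 3-12 | T3 12-19 | T7 19-20 | T2 20-28 | T7 28-37 | T5 37-49 | T1 49-65 | T6 65-82 |
Completion: T1=65  T2=28  T3=19  T4=3  T5=49  T6=82  T7=37  T8=12
Turnaround = completion − arrival: T1=65, T2=8, T3=8, T4=3, T5=34, T6=78, T7=25, T8=9
Total turnaround = 65 + 8 + 8 + 3 + 34 + 78 + 25 + 9 = 230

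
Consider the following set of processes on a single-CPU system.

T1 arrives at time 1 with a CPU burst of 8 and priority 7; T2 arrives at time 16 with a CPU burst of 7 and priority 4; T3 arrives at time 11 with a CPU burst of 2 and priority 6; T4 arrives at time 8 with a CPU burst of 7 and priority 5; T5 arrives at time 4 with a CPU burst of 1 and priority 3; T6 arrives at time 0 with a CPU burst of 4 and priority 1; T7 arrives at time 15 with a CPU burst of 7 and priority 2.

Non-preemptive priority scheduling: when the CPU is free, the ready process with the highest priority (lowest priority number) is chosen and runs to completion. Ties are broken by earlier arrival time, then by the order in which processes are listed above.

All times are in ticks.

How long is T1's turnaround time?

12

Gantt: | T6 0-4 | T5 4-5 | T1 5-13 | T4 13-20 | T7 20-27 | T2 27-34 | T3 34-36 |
Completion: T1=13  T2=34  T3=36  T4=20  T5=5  T6=4  T7=27
Turnaround (C−A): T1=12  T2=18  T3=25  T4=12  T5=1  T6=4  T7=12
Turnaround(T1) = completion − arrival = 13 − 1 = 12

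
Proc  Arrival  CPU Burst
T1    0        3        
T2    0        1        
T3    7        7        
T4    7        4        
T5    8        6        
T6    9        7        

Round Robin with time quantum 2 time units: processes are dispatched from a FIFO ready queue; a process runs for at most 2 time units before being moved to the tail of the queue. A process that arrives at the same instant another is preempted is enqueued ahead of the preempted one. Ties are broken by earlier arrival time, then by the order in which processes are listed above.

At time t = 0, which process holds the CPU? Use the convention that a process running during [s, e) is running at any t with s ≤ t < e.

T1

Schedule: | T1 0-2 | T2 2-3 | T1 3-4 | idle 4-7 | T3 7-9 | T4 9-11 | T5 11-13 | T6 13-15 | T3 15-17 | T4 17-19 | T5 19-21 | T6 21-23 | T3 23-25 | T5 25-27 | T6 27-29 | T3 29-30 | T6 30-31 |
Completion: T1=4  T2=3  T3=30  T4=19  T5=27  T6=31
Turnaround (C−A): T1=4  T2=3  T3=23  T4=12  T5=19  T6=22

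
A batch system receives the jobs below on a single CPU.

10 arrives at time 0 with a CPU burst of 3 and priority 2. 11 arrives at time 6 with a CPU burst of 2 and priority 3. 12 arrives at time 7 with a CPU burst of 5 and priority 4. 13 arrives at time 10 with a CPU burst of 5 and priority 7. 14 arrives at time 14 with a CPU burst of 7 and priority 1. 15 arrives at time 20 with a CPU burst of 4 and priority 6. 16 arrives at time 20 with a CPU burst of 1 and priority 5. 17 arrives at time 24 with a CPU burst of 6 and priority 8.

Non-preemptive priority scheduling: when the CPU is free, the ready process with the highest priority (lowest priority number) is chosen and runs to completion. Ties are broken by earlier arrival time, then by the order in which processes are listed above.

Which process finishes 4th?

Schedule: | 10 0-3 | idle 3-6 | 11 6-8 | 12 8-13 | 13 13-18 | 14 18-25 | 16 25-26 | 15 26-30 | 17 30-36 |
Completion: 10=3  11=8  12=13  13=18  14=25  15=30  16=26  17=36
Turnaround (C−A): 10=3  11=2  12=6  13=8  14=11  15=10  16=6  17=12
Finish order: 10 → 11 → 12 → 13 → 14 → 16 → 15 → 17

13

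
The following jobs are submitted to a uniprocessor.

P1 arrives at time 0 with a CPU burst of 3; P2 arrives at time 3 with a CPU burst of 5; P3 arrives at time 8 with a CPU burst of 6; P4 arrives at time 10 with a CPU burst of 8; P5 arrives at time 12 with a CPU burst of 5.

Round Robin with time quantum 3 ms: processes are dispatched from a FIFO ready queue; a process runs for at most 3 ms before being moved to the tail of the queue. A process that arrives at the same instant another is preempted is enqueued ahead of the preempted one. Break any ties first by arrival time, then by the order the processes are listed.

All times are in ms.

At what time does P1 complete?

Schedule: | P1 0-3 | P2 3-8 | P3 8-11 | P4 11-14 | P3 14-17 | P5 17-20 | P4 20-23 | P5 23-25 | P4 25-27 |
Completion: P1=3  P2=8  P3=17  P4=27  P5=25

3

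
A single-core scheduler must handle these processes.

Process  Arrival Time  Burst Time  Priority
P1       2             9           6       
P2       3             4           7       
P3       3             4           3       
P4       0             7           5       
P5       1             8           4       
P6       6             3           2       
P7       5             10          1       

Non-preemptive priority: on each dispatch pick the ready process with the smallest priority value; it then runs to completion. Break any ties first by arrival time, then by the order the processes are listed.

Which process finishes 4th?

P3

Gantt: | P4 0-7 | P7 7-17 | P6 17-20 | P3 20-24 | P5 24-32 | P1 32-41 | P2 41-45 |
Completion: P1=41  P2=45  P3=24  P4=7  P5=32  P6=20  P7=17
Finish order: P4 → P7 → P6 → P3 → P5 → P1 → P2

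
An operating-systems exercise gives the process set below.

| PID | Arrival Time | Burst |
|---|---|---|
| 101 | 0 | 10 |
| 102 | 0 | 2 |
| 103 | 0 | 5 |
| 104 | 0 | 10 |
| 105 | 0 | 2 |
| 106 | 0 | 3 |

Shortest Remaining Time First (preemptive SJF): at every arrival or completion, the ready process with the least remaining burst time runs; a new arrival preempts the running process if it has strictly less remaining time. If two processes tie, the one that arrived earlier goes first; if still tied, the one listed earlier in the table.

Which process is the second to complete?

Timeline: | 102 0-2 | 105 2-4 | 106 4-7 | 103 7-12 | 101 12-22 | 104 22-32 |
Completion: 101=22  102=2  103=12  104=32  105=4  106=7
Turnaround (C−A): 101=22  102=2  103=12  104=32  105=4  106=7
Finish order: 102 → 105 → 106 → 103 → 101 → 104

105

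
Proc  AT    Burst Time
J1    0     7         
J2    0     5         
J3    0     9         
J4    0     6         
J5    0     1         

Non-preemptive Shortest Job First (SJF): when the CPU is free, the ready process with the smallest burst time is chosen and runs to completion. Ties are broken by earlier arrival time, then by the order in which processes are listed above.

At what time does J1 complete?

Timeline: | J5 0-1 | J2 1-6 | J4 6-12 | J1 12-19 | J3 19-28 |
Completion: J1=19  J2=6  J3=28  J4=12  J5=1

19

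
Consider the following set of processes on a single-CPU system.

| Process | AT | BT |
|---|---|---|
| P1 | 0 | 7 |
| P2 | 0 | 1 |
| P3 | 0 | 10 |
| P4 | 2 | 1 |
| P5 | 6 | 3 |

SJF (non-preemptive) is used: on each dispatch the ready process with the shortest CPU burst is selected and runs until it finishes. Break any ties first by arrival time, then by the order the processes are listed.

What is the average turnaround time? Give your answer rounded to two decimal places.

8.80

Timeline: | P2 0-1 | P1 1-8 | P4 8-9 | P5 9-12 | P3 12-22 |
Completion: P1=8  P2=1  P3=22  P4=9  P5=12
Turnaround (C−A): P1=8  P2=1  P3=22  P4=7  P5=6
Turnaround times: P1=8, P2=1, P3=22, P4=7, P5=6
Average turnaround = (8+1+22+7+6) / 5 = 44/5 = 8.80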